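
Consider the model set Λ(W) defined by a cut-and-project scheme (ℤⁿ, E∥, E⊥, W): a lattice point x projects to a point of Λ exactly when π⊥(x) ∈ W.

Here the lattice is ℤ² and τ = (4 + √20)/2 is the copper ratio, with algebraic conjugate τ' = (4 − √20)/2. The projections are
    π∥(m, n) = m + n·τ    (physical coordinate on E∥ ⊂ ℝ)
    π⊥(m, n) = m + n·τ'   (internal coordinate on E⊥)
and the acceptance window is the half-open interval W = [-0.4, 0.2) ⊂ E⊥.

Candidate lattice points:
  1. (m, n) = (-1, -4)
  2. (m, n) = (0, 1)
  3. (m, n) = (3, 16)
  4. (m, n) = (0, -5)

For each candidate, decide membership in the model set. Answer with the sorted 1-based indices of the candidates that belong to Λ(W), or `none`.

1, 2

τ' = (4−√20)/2 ≈ -0.236068.
candidate 1: (m,n)=(-1,-4) → π∥ = -1-4·τ ≈ -17.944272, π⊥ = -1-4·τ' ≈ -0.055728 ∈ [-0.4, 0.2) ⇒ IN Λ
candidate 2: (m,n)=(0,1) → π∥ = 0+1·τ ≈ 4.236068, π⊥ = 0+1·τ' ≈ -0.236068 ∈ [-0.4, 0.2) ⇒ IN Λ
candidate 3: (m,n)=(3,16) → π∥ = 3+16·τ ≈ 70.777088, π⊥ = 3+16·τ' ≈ -0.777088 ∉ [-0.4, 0.2) ⇒ out
candidate 4: (m,n)=(0,-5) → π∥ = 0-5·τ ≈ -21.180340, π⊥ = 0-5·τ' ≈ 1.180340 ∉ [-0.4, 0.2) ⇒ out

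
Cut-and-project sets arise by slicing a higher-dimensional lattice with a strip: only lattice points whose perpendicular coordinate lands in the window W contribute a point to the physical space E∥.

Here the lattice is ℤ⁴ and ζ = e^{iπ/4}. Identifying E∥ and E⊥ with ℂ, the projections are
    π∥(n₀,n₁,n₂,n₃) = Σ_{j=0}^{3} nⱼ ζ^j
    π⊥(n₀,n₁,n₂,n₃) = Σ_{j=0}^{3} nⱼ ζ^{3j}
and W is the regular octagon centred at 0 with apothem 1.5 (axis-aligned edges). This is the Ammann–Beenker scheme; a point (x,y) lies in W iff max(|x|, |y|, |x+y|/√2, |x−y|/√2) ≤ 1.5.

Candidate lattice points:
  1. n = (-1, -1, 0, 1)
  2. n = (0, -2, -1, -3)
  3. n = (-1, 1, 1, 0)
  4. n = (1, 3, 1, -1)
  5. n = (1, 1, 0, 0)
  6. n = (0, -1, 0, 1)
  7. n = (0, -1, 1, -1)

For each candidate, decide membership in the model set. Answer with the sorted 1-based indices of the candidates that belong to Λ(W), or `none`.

With ζ = e^{iπ/4} the internal vectors are ζ^0,ζ^3,ζ^6,ζ^9.
candidate 1: n = (-1, -1, 0, 1) → π⊥ ≈ (+0.4142, +0.0000); max(|x|,|y|,|x±y|/√2) = 0.4142 ≤ 1.5 ⇒ ∈ W
candidate 2: n = (0, -2, -1, -3) → π⊥ ≈ (-0.7071, -2.5355); max(|x|,|y|,|x±y|/√2) = 2.5355 > 1.5 ⇒ ∉ W
candidate 3: n = (-1, 1, 1, 0) → π⊥ ≈ (-1.7071, -0.2929); max(|x|,|y|,|x±y|/√2) = 1.7071 > 1.5 ⇒ ∉ W
candidate 4: n = (1, 3, 1, -1) → π⊥ ≈ (-1.8284, +0.4142); max(|x|,|y|,|x±y|/√2) = 1.8284 > 1.5 ⇒ ∉ W
candidate 5: n = (1, 1, 0, 0) → π⊥ ≈ (+0.2929, +0.7071); max(|x|,|y|,|x±y|/√2) = 0.7071 ≤ 1.5 ⇒ ∈ W
candidate 6: n = (0, -1, 0, 1) → π⊥ ≈ (+1.4142, +0.0000); max(|x|,|y|,|x±y|/√2) = 1.4142 ≤ 1.5 ⇒ ∈ W
candidate 7: n = (0, -1, 1, -1) → π⊥ ≈ (+0.0000, -2.4142); max(|x|,|y|,|x±y|/√2) = 2.4142 > 1.5 ⇒ ∉ W

1, 5, 6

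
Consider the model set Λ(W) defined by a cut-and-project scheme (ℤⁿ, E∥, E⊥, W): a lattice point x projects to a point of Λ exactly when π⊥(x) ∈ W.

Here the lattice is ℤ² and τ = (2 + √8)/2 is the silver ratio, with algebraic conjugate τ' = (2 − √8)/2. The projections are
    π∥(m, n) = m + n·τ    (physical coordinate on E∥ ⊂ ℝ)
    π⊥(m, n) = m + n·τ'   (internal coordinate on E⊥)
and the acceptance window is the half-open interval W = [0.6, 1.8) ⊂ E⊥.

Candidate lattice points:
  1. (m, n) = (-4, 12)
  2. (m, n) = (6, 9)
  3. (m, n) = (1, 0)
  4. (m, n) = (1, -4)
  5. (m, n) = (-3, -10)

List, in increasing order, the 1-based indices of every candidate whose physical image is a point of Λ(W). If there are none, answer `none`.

Numerically τ ≈ 2.41421 and τ' = −1/τ ≈ -0.41421.
#1 (-4,12): internal coord -4 + (12)·τ' = -8.97056; -8.97056 ∉ [0.6, 1.8) → out
#2 (6,9): internal coord 6 + (9)·τ' = +2.27208; +2.27208 ∉ [0.6, 1.8) → out
#3 (1,0): internal coord 1 + (0)·τ' = +1.00000; +1.00000 ∈ [0.6, 1.8) → IN Λ
#4 (1,-4): internal coord 1 + (-4)·τ' = +2.65685; +2.65685 ∉ [0.6, 1.8) → out
#5 (-3,-10): internal coord -3 + (-10)·τ' = +1.14214; +1.14214 ∈ [0.6, 1.8) → IN Λ

3, 5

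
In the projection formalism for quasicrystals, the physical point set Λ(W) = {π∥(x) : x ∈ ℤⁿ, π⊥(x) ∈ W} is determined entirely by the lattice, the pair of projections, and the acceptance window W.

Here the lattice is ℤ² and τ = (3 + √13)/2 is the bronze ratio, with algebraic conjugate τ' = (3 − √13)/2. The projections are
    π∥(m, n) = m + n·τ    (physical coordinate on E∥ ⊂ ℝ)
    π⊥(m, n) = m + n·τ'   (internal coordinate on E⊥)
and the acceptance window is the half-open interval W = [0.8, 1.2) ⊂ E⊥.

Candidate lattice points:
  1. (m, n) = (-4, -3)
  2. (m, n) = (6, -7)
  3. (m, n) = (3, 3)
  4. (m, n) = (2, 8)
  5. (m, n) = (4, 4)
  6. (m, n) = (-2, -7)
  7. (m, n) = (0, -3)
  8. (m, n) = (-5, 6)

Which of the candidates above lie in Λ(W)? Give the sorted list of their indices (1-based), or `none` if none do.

τ' = (3−√13)/2 ≈ -0.302776.
#1 (-4,-3): internal coord -4 + (-3)·τ' = -3.091673; -3.091673 ∉ [0.8, 1.2) → out
#2 (6,-7): internal coord 6 + (-7)·τ' = +8.119429; +8.119429 ∉ [0.8, 1.2) → out
#3 (3,3): internal coord 3 + (3)·τ' = +2.091673; +2.091673 ∉ [0.8, 1.2) → out
#4 (2,8): internal coord 2 + (8)·τ' = -0.422205; -0.422205 ∉ [0.8, 1.2) → out
#5 (4,4): internal coord 4 + (4)·τ' = +2.788897; +2.788897 ∉ [0.8, 1.2) → out
#6 (-2,-7): internal coord -2 + (-7)·τ' = +0.119429; +0.119429 ∉ [0.8, 1.2) → out
#7 (0,-3): internal coord 0 + (-3)·τ' = +0.908327; +0.908327 ∈ [0.8, 1.2) → IN Λ
#8 (-5,6): internal coord -5 + (6)·τ' = -6.816654; -6.816654 ∉ [0.8, 1.2) → out

7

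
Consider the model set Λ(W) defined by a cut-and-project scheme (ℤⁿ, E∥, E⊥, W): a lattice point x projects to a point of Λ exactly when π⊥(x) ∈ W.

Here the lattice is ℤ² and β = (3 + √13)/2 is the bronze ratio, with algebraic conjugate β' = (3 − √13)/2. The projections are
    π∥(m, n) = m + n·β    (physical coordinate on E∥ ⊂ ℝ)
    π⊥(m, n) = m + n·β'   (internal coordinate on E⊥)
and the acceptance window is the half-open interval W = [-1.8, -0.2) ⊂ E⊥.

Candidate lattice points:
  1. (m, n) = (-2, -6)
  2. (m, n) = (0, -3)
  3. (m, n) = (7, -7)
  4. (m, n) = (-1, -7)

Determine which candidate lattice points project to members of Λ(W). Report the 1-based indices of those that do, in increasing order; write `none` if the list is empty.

none

β' = (3−√13)/2 ≈ -0.302776.
#1 (-2,-6): internal coord -2 + (-6)·β' = -0.183346; -0.183346 ∉ [-1.8, -0.2) → out
#2 (0,-3): internal coord 0 + (-3)·β' = +0.908327; +0.908327 ∉ [-1.8, -0.2) → out
#3 (7,-7): internal coord 7 + (-7)·β' = +9.119429; +9.119429 ∉ [-1.8, -0.2) → out
#4 (-1,-7): internal coord -1 + (-7)·β' = +1.119429; +1.119429 ∉ [-1.8, -0.2) → out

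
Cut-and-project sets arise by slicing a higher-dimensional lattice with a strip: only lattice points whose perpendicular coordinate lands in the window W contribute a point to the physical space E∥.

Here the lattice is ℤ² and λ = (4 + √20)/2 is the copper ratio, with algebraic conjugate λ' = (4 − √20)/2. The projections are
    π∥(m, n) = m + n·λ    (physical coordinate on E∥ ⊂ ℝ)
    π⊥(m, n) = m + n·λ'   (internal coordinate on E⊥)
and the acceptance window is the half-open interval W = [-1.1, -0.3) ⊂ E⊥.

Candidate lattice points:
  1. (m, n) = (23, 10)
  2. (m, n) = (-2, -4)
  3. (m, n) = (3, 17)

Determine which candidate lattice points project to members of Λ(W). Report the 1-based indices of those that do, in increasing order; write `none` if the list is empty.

Numerically λ ≈ 4.2361 and λ' = −1/λ ≈ -0.2361.
[1] lift (23,10): star map gives 20.6393; window check -1.1 ≤ 20.6393 < -0.3 is false → out
[2] lift (-2,-4): star map gives -1.0557; window check -1.1 ≤ -1.0557 < -0.3 is true → IN Λ
[3] lift (3,17): star map gives -1.0132; window check -1.1 ≤ -1.0132 < -0.3 is true → IN Λ

2, 3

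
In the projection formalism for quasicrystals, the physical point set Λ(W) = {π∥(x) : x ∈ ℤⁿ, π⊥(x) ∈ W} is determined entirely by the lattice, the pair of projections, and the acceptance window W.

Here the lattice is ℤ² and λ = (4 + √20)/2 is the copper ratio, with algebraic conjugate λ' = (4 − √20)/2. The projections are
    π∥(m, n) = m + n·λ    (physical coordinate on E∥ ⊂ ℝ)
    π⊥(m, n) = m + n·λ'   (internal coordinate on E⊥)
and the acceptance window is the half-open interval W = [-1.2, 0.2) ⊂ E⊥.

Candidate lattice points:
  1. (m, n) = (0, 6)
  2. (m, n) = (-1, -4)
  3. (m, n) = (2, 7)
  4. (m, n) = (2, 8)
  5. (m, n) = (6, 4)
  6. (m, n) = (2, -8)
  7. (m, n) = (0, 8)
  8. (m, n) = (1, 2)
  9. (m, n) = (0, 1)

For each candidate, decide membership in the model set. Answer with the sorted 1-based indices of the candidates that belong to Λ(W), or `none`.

2, 4, 9

Numerically λ ≈ 4.236068 and λ' = −1/λ ≈ -0.236068.
[1] lift (0,6): star map gives -1.416408; window check -1.2 ≤ -1.416408 < 0.2 is false → out
[2] lift (-1,-4): star map gives -0.055728; window check -1.2 ≤ -0.055728 < 0.2 is true → IN Λ
[3] lift (2,7): star map gives 0.347524; window check -1.2 ≤ 0.347524 < 0.2 is false → out
[4] lift (2,8): star map gives 0.111456; window check -1.2 ≤ 0.111456 < 0.2 is true → IN Λ
[5] lift (6,4): star map gives 5.055728; window check -1.2 ≤ 5.055728 < 0.2 is false → out
[6] lift (2,-8): star map gives 3.888544; window check -1.2 ≤ 3.888544 < 0.2 is false → out
[7] lift (0,8): star map gives -1.888544; window check -1.2 ≤ -1.888544 < 0.2 is false → out
[8] lift (1,2): star map gives 0.527864; window check -1.2 ≤ 0.527864 < 0.2 is false → out
[9] lift (0,1): star map gives -0.236068; window check -1.2 ≤ -0.236068 < 0.2 is true → IN Λ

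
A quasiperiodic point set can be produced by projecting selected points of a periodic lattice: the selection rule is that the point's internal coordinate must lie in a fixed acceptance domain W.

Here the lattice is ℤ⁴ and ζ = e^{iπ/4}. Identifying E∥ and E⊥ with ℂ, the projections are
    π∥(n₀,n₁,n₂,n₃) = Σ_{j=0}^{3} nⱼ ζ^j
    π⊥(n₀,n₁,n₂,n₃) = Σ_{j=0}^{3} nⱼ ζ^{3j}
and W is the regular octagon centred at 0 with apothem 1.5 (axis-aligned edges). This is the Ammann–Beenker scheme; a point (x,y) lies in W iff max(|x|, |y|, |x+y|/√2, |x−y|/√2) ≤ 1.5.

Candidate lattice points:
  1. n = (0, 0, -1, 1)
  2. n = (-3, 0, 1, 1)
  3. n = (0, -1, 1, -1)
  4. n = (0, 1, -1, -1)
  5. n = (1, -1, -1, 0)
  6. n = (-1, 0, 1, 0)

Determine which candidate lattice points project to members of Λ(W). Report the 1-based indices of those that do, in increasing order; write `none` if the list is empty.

π⊥(n) = n₀ + n₁ζ³ + n₂ζ⁶ + n₃ζ⁹ where ζ = e^{iπ/4}.
#1 (0, 0, -1, 1): internal (0.70711, 1.70711); octagon support 1.70711 vs apothem 1.5 → ∉ W
#2 (-3, 0, 1, 1): internal (-2.29289, -0.29289); octagon support 2.29289 vs apothem 1.5 → ∉ W
#3 (0, -1, 1, -1): internal (0.00000, -2.41421); octagon support 2.41421 vs apothem 1.5 → ∉ W
#4 (0, 1, -1, -1): internal (-1.41421, 1.00000); octagon support 1.70711 vs apothem 1.5 → ∉ W
#5 (1, -1, -1, 0): internal (1.70711, 0.29289); octagon support 1.70711 vs apothem 1.5 → ∉ W
#6 (-1, 0, 1, 0): internal (-1.00000, -1.00000); octagon support 1.41421 vs apothem 1.5 → ∈ W

6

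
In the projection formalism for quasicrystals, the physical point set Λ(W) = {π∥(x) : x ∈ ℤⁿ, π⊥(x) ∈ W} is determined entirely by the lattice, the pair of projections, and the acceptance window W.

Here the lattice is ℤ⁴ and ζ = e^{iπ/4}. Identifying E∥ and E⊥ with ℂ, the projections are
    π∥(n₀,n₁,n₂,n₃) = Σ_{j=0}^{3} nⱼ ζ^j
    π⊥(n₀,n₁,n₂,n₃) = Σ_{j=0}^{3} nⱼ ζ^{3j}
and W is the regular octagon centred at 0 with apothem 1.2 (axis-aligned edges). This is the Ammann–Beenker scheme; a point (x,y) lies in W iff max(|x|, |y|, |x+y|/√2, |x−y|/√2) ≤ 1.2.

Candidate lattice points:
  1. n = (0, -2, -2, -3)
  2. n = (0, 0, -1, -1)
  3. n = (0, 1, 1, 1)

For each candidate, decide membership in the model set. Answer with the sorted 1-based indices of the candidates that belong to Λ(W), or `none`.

2, 3

Internal map: ζ^{3j} for j=0..3 gives (1,0), (−√2/2,√2/2), (0,−1), (√2/2,√2/2).
candidate 1: n = (0, -2, -2, -3) → π⊥ ≈ (-0.70711, -1.53553); max(|x|,|y|,|x±y|/√2) = 1.58579 > 1.2 ⇒ ∉ W
candidate 2: n = (0, 0, -1, -1) → π⊥ ≈ (-0.70711, +0.29289); max(|x|,|y|,|x±y|/√2) = 0.70711 ≤ 1.2 ⇒ ∈ W
candidate 3: n = (0, 1, 1, 1) → π⊥ ≈ (+0.00000, +0.41421); max(|x|,|y|,|x±y|/√2) = 0.41421 ≤ 1.2 ⇒ ∈ W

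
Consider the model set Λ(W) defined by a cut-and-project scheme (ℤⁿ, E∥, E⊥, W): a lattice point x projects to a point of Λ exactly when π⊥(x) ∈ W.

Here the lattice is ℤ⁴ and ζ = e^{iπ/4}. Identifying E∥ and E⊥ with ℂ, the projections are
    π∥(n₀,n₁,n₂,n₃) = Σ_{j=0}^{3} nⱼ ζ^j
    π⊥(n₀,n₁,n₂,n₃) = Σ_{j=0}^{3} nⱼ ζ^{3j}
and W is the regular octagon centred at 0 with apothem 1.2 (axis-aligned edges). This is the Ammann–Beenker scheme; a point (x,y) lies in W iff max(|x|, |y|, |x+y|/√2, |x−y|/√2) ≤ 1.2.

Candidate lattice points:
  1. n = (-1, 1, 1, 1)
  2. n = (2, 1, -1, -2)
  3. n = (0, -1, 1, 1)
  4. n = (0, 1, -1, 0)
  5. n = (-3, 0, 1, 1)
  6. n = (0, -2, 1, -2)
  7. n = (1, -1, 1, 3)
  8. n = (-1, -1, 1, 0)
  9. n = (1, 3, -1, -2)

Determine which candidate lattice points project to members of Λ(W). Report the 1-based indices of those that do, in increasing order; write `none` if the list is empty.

1, 2

Internal map: ζ^{3j} for j=0..3 gives (1,0), (−√2/2,√2/2), (0,−1), (√2/2,√2/2).
candidate 1: n = (-1, 1, 1, 1) → π⊥ ≈ (-1.0000, +0.4142); max(|x|,|y|,|x±y|/√2) = 1.0000 ≤ 1.2 ⇒ ∈ W
candidate 2: n = (2, 1, -1, -2) → π⊥ ≈ (-0.1213, +0.2929); max(|x|,|y|,|x±y|/√2) = 0.2929 ≤ 1.2 ⇒ ∈ W
candidate 3: n = (0, -1, 1, 1) → π⊥ ≈ (+1.4142, -1.0000); max(|x|,|y|,|x±y|/√2) = 1.7071 > 1.2 ⇒ ∉ W
candidate 4: n = (0, 1, -1, 0) → π⊥ ≈ (-0.7071, +1.7071); max(|x|,|y|,|x±y|/√2) = 1.7071 > 1.2 ⇒ ∉ W
candidate 5: n = (-3, 0, 1, 1) → π⊥ ≈ (-2.2929, -0.2929); max(|x|,|y|,|x±y|/√2) = 2.2929 > 1.2 ⇒ ∉ W
candidate 6: n = (0, -2, 1, -2) → π⊥ ≈ (+0.0000, -3.8284); max(|x|,|y|,|x±y|/√2) = 3.8284 > 1.2 ⇒ ∉ W
candidate 7: n = (1, -1, 1, 3) → π⊥ ≈ (+3.8284, +0.4142); max(|x|,|y|,|x±y|/√2) = 3.8284 > 1.2 ⇒ ∉ W
candidate 8: n = (-1, -1, 1, 0) → π⊥ ≈ (-0.2929, -1.7071); max(|x|,|y|,|x±y|/√2) = 1.7071 > 1.2 ⇒ ∉ W
candidate 9: n = (1, 3, -1, -2) → π⊥ ≈ (-2.5355, +1.7071); max(|x|,|y|,|x±y|/√2) = 3.0000 > 1.2 ⇒ ∉ W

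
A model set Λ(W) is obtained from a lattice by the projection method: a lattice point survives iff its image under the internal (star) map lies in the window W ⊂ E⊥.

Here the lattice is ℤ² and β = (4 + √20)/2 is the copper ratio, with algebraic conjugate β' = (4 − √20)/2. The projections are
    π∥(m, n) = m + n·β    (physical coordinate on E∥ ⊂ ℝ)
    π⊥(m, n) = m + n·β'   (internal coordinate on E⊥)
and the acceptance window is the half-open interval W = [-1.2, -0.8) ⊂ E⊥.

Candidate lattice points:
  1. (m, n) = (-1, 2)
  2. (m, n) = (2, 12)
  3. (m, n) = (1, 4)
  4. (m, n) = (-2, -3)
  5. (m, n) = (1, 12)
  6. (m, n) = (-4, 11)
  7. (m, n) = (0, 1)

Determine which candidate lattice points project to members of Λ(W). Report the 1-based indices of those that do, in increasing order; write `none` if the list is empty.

β' = (4−√20)/2 ≈ -0.2361.
candidate 1: (m,n)=(-1,2) → π∥ = -1+2·β ≈ 7.4721, π⊥ = -1+2·β' ≈ -1.4721 ∉ [-1.2, -0.8) ⇒ out
candidate 2: (m,n)=(2,12) → π∥ = 2+12·β ≈ 52.8328, π⊥ = 2+12·β' ≈ -0.8328 ∈ [-1.2, -0.8) ⇒ IN Λ
candidate 3: (m,n)=(1,4) → π∥ = 1+4·β ≈ 17.9443, π⊥ = 1+4·β' ≈ 0.0557 ∉ [-1.2, -0.8) ⇒ out
candidate 4: (m,n)=(-2,-3) → π∥ = -2-3·β ≈ -14.7082, π⊥ = -2-3·β' ≈ -1.2918 ∉ [-1.2, -0.8) ⇒ out
candidate 5: (m,n)=(1,12) → π∥ = 1+12·β ≈ 51.8328, π⊥ = 1+12·β' ≈ -1.8328 ∉ [-1.2, -0.8) ⇒ out
candidate 6: (m,n)=(-4,11) → π∥ = -4+11·β ≈ 42.5967, π⊥ = -4+11·β' ≈ -6.5967 ∉ [-1.2, -0.8) ⇒ out
candidate 7: (m,n)=(0,1) → π∥ = 0+1·β ≈ 4.2361, π⊥ = 0+1·β' ≈ -0.2361 ∉ [-1.2, -0.8) ⇒ out

2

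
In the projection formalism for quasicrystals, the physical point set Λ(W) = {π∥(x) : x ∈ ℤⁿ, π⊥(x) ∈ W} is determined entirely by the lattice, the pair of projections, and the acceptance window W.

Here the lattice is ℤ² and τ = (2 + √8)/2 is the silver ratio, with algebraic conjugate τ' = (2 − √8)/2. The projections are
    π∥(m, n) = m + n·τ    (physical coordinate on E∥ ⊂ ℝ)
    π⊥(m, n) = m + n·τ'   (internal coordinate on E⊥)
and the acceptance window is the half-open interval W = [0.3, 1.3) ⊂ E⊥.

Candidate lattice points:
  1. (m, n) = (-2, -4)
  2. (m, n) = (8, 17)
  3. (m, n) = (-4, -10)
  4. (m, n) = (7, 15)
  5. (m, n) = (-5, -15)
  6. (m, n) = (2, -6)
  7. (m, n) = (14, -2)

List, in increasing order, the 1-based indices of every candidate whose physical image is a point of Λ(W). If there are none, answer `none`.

2, 4, 5

τ' = (2−√8)/2 ≈ -0.41421.
#1 (-2,-4): internal coord -2 + (-4)·τ' = -0.34315; -0.34315 ∉ [0.3, 1.3) → out
#2 (8,17): internal coord 8 + (17)·τ' = +0.95837; +0.95837 ∈ [0.3, 1.3) → IN Λ
#3 (-4,-10): internal coord -4 + (-10)·τ' = +0.14214; +0.14214 ∉ [0.3, 1.3) → out
#4 (7,15): internal coord 7 + (15)·τ' = +0.78680; +0.78680 ∈ [0.3, 1.3) → IN Λ
#5 (-5,-15): internal coord -5 + (-15)·τ' = +1.21320; +1.21320 ∈ [0.3, 1.3) → IN Λ
#6 (2,-6): internal coord 2 + (-6)·τ' = +4.48528; +4.48528 ∉ [0.3, 1.3) → out
#7 (14,-2): internal coord 14 + (-2)·τ' = +14.82843; +14.82843 ∉ [0.3, 1.3) → out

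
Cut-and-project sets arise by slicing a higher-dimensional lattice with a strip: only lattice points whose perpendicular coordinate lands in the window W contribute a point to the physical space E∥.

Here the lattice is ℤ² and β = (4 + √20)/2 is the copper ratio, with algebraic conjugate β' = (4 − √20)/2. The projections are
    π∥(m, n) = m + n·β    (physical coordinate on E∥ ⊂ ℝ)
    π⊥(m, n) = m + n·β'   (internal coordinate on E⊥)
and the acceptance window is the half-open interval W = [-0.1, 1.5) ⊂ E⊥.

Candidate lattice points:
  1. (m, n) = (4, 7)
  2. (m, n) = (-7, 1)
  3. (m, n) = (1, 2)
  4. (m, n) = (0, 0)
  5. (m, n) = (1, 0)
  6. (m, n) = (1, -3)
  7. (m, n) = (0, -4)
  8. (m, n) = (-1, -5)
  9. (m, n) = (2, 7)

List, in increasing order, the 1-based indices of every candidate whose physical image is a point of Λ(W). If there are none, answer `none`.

β' = (4−√20)/2 ≈ -0.23607.
[1] lift (4,7): star map gives 2.34752; window check -0.1 ≤ 2.34752 < 1.5 is false → out
[2] lift (-7,1): star map gives -7.23607; window check -0.1 ≤ -7.23607 < 1.5 is false → out
[3] lift (1,2): star map gives 0.52786; window check -0.1 ≤ 0.52786 < 1.5 is true → IN Λ
[4] lift (0,0): star map gives 0.00000; window check -0.1 ≤ 0.00000 < 1.5 is true → IN Λ
[5] lift (1,0): star map gives 1.00000; window check -0.1 ≤ 1.00000 < 1.5 is true → IN Λ
[6] lift (1,-3): star map gives 1.70820; window check -0.1 ≤ 1.70820 < 1.5 is false → out
[7] lift (0,-4): star map gives 0.94427; window check -0.1 ≤ 0.94427 < 1.5 is true → IN Λ
[8] lift (-1,-5): star map gives 0.18034; window check -0.1 ≤ 0.18034 < 1.5 is true → IN Λ
[9] lift (2,7): star map gives 0.34752; window check -0.1 ≤ 0.34752 < 1.5 is true → IN Λ

3, 4, 5, 7, 8, 9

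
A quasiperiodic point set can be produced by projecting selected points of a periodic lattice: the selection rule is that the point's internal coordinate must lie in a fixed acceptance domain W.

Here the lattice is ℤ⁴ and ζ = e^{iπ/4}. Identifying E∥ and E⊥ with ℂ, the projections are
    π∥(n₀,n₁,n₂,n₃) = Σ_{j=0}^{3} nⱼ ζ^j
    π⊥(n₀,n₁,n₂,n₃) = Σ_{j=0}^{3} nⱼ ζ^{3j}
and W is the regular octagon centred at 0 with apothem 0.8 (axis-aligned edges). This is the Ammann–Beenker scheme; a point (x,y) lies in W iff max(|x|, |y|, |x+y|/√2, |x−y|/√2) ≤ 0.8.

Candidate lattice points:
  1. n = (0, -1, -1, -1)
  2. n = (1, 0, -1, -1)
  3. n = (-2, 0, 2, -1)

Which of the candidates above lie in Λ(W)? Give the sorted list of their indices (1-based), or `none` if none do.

1, 2

Internal map: ζ^{3j} for j=0..3 gives (1,0), (−√2/2,√2/2), (0,−1), (√2/2,√2/2).
#1 (0, -1, -1, -1): internal (0.0000, -0.4142); octagon support 0.4142 vs apothem 0.8 → ∈ W
#2 (1, 0, -1, -1): internal (0.2929, 0.2929); octagon support 0.4142 vs apothem 0.8 → ∈ W
#3 (-2, 0, 2, -1): internal (-2.7071, -2.7071); octagon support 3.8284 vs apothem 0.8 → ∉ W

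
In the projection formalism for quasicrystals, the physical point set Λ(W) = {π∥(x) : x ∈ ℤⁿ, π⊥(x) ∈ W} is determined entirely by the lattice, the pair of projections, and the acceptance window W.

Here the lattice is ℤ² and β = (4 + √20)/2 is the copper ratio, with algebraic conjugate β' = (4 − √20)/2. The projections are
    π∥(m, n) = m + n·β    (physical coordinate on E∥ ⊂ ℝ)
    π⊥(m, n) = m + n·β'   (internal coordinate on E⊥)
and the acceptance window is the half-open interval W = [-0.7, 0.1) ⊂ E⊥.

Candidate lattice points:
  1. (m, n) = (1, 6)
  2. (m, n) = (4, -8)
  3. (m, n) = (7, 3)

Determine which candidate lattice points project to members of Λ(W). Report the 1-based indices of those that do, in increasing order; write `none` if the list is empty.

1

β' = (4−√20)/2 ≈ -0.23607.
candidate 1: (m,n)=(1,6) → π∥ = 1+6·β ≈ 26.41641, π⊥ = 1+6·β' ≈ -0.41641 ∈ [-0.7, 0.1) ⇒ IN Λ
candidate 2: (m,n)=(4,-8) → π∥ = 4-8·β ≈ -29.88854, π⊥ = 4-8·β' ≈ 5.88854 ∉ [-0.7, 0.1) ⇒ out
candidate 3: (m,n)=(7,3) → π∥ = 7+3·β ≈ 19.70820, π⊥ = 7+3·β' ≈ 6.29180 ∉ [-0.7, 0.1) ⇒ out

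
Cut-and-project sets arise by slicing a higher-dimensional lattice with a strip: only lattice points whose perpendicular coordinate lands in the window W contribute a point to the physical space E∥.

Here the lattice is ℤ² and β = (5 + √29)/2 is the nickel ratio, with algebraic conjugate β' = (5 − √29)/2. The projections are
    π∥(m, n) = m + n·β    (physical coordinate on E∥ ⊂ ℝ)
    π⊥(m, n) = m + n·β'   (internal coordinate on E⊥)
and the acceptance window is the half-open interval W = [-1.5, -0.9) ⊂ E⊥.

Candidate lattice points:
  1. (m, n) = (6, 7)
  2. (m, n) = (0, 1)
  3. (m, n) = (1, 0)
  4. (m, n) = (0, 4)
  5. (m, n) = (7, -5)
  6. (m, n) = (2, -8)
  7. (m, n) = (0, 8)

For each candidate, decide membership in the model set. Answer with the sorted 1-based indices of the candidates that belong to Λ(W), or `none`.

β' = (5−√29)/2 ≈ -0.19258.
[1] lift (6,7): star map gives 4.65192; window check -1.5 ≤ 4.65192 < -0.9 is false → out
[2] lift (0,1): star map gives -0.19258; window check -1.5 ≤ -0.19258 < -0.9 is false → out
[3] lift (1,0): star map gives 1.00000; window check -1.5 ≤ 1.00000 < -0.9 is false → out
[4] lift (0,4): star map gives -0.77033; window check -1.5 ≤ -0.77033 < -0.9 is false → out
[5] lift (7,-5): star map gives 7.96291; window check -1.5 ≤ 7.96291 < -0.9 is false → out
[6] lift (2,-8): star map gives 3.54066; window check -1.5 ≤ 3.54066 < -0.9 is false → out
[7] lift (0,8): star map gives -1.54066; window check -1.5 ≤ -1.54066 < -0.9 is false → out

none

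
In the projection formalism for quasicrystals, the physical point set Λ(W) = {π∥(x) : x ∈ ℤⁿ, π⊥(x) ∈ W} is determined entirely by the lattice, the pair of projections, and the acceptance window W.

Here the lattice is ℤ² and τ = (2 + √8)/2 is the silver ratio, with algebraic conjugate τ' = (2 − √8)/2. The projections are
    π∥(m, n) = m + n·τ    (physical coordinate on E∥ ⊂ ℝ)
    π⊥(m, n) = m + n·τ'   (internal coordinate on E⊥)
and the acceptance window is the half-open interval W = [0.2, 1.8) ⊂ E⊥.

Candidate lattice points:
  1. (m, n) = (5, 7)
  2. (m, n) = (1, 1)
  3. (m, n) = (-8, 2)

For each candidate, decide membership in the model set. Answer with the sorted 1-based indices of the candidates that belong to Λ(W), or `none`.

Compute τ' = (2−√8)/2 = -0.41421, so π⊥(m,n) = m -0.41421·n.
[1] lift (5,7): star map gives 2.10051; window check 0.2 ≤ 2.10051 < 1.8 is false → out
[2] lift (1,1): star map gives 0.58579; window check 0.2 ≤ 0.58579 < 1.8 is true → IN Λ
[3] lift (-8,2): star map gives -8.82843; window check 0.2 ≤ -8.82843 < 1.8 is false → out

2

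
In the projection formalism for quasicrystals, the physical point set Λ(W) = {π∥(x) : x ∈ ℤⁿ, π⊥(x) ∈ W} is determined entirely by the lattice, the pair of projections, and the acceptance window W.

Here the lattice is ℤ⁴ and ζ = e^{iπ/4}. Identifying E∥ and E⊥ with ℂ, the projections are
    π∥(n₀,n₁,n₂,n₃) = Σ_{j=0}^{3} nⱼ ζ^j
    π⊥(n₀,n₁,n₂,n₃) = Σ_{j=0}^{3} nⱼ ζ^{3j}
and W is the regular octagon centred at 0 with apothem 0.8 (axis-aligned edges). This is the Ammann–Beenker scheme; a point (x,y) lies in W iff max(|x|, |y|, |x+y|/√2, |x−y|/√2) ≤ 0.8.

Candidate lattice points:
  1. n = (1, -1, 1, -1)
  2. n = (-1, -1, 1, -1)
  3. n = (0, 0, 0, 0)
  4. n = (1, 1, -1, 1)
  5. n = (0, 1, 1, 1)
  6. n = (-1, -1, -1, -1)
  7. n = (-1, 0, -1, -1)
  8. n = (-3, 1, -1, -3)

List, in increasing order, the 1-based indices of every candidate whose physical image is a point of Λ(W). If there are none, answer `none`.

3, 5

Internal map: ζ^{3j} for j=0..3 gives (1,0), (−√2/2,√2/2), (0,−1), (√2/2,√2/2).
#1 (1, -1, 1, -1): internal (1.00000, -2.41421); octagon support 2.41421 vs apothem 0.8 → ∉ W
#2 (-1, -1, 1, -1): internal (-1.00000, -2.41421); octagon support 2.41421 vs apothem 0.8 → ∉ W
#3 (0, 0, 0, 0): internal (0.00000, 0.00000); octagon support 0.00000 vs apothem 0.8 → ∈ W
#4 (1, 1, -1, 1): internal (1.00000, 2.41421); octagon support 2.41421 vs apothem 0.8 → ∉ W
#5 (0, 1, 1, 1): internal (0.00000, 0.41421); octagon support 0.41421 vs apothem 0.8 → ∈ W
#6 (-1, -1, -1, -1): internal (-1.00000, -0.41421); octagon support 1.00000 vs apothem 0.8 → ∉ W
#7 (-1, 0, -1, -1): internal (-1.70711, 0.29289); octagon support 1.70711 vs apothem 0.8 → ∉ W
#8 (-3, 1, -1, -3): internal (-5.82843, -0.41421); octagon support 5.82843 vs apothem 0.8 → ∉ W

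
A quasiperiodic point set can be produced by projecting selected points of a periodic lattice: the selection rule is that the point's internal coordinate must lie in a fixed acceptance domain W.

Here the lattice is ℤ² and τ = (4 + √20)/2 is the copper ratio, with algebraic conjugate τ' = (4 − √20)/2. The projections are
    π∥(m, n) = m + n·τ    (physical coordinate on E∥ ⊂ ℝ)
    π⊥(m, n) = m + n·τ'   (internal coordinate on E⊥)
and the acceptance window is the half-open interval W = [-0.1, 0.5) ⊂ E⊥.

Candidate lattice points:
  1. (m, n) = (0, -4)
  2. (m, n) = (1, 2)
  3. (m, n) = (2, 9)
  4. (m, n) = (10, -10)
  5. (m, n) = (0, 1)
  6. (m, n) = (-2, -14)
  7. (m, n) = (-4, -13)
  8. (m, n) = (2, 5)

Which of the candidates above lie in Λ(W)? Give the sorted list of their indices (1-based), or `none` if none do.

τ' = (4−√20)/2 ≈ -0.23607.
candidate 1: (m,n)=(0,-4) → π∥ = 0-4·τ ≈ -16.94427, π⊥ = 0-4·τ' ≈ 0.94427 ∉ [-0.1, 0.5) ⇒ out
candidate 2: (m,n)=(1,2) → π∥ = 1+2·τ ≈ 9.47214, π⊥ = 1+2·τ' ≈ 0.52786 ∉ [-0.1, 0.5) ⇒ out
candidate 3: (m,n)=(2,9) → π∥ = 2+9·τ ≈ 40.12461, π⊥ = 2+9·τ' ≈ -0.12461 ∉ [-0.1, 0.5) ⇒ out
candidate 4: (m,n)=(10,-10) → π∥ = 10-10·τ ≈ -32.36068, π⊥ = 10-10·τ' ≈ 12.36068 ∉ [-0.1, 0.5) ⇒ out
candidate 5: (m,n)=(0,1) → π∥ = 0+1·τ ≈ 4.23607, π⊥ = 0+1·τ' ≈ -0.23607 ∉ [-0.1, 0.5) ⇒ out
candidate 6: (m,n)=(-2,-14) → π∥ = -2-14·τ ≈ -61.30495, π⊥ = -2-14·τ' ≈ 1.30495 ∉ [-0.1, 0.5) ⇒ out
candidate 7: (m,n)=(-4,-13) → π∥ = -4-13·τ ≈ -59.06888, π⊥ = -4-13·τ' ≈ -0.93112 ∉ [-0.1, 0.5) ⇒ out
candidate 8: (m,n)=(2,5) → π∥ = 2+5·τ ≈ 23.18034, π⊥ = 2+5·τ' ≈ 0.81966 ∉ [-0.1, 0.5) ⇒ out

none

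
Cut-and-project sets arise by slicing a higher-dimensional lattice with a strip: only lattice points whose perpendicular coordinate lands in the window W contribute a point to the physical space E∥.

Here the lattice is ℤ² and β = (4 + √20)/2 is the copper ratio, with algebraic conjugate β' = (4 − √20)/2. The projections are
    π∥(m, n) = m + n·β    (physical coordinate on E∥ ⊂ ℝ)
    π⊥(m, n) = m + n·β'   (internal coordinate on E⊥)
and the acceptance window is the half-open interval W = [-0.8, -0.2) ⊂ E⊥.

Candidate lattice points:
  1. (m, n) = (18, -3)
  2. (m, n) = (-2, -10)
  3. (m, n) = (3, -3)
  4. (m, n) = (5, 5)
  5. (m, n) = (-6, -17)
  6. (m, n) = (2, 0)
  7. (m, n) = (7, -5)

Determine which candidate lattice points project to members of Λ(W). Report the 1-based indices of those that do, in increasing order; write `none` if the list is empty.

β' = (4−√20)/2 ≈ -0.2361.
#1 (18,-3): internal coord 18 + (-3)·β' = +18.7082; +18.7082 ∉ [-0.8, -0.2) → out
#2 (-2,-10): internal coord -2 + (-10)·β' = +0.3607; +0.3607 ∉ [-0.8, -0.2) → out
#3 (3,-3): internal coord 3 + (-3)·β' = +3.7082; +3.7082 ∉ [-0.8, -0.2) → out
#4 (5,5): internal coord 5 + (5)·β' = +3.8197; +3.8197 ∉ [-0.8, -0.2) → out
#5 (-6,-17): internal coord -6 + (-17)·β' = -1.9868; -1.9868 ∉ [-0.8, -0.2) → out
#6 (2,0): internal coord 2 + (0)·β' = +2.0000; +2.0000 ∉ [-0.8, -0.2) → out
#7 (7,-5): internal coord 7 + (-5)·β' = +8.1803; +8.1803 ∉ [-0.8, -0.2) → out

none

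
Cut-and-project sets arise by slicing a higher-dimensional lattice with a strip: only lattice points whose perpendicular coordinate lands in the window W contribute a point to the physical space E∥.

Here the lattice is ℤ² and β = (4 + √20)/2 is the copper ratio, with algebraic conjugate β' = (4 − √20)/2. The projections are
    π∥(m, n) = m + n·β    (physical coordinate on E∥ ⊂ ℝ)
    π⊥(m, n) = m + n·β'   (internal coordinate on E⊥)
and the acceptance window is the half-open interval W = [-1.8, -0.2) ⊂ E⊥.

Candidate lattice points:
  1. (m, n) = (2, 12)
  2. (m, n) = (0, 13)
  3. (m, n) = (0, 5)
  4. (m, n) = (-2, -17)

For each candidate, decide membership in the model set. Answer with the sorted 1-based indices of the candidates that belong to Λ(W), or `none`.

Numerically β ≈ 4.236068 and β' = −1/β ≈ -0.236068.
candidate 1: (m,n)=(2,12) → π∥ = 2+12·β ≈ 52.832816, π⊥ = 2+12·β' ≈ -0.832816 ∈ [-1.8, -0.2) ⇒ IN Λ
candidate 2: (m,n)=(0,13) → π∥ = 0+13·β ≈ 55.068884, π⊥ = 0+13·β' ≈ -3.068884 ∉ [-1.8, -0.2) ⇒ out
candidate 3: (m,n)=(0,5) → π∥ = 0+5·β ≈ 21.180340, π⊥ = 0+5·β' ≈ -1.180340 ∈ [-1.8, -0.2) ⇒ IN Λ
candidate 4: (m,n)=(-2,-17) → π∥ = -2-17·β ≈ -74.013156, π⊥ = -2-17·β' ≈ 2.013156 ∉ [-1.8, -0.2) ⇒ out

1, 3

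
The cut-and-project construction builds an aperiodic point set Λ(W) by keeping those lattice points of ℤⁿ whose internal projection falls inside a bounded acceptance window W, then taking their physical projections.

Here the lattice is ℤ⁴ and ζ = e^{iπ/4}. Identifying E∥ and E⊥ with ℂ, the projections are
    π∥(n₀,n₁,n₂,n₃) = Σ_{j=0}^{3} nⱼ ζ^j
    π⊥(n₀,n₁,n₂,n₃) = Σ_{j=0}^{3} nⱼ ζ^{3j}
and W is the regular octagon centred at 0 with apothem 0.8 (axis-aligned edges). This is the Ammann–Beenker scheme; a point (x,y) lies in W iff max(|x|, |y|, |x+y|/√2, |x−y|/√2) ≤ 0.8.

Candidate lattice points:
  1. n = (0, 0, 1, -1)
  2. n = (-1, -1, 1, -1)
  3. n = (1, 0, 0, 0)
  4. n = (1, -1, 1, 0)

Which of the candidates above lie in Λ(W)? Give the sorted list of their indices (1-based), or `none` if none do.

none

With ζ = e^{iπ/4} the internal vectors are ζ^0,ζ^3,ζ^6,ζ^9.
#1 (0, 0, 1, -1): internal (-0.707107, -1.707107); octagon support 1.707107 vs apothem 0.8 → ∉ W
#2 (-1, -1, 1, -1): internal (-1.000000, -2.414214); octagon support 2.414214 vs apothem 0.8 → ∉ W
#3 (1, 0, 0, 0): internal (1.000000, 0.000000); octagon support 1.000000 vs apothem 0.8 → ∉ W
#4 (1, -1, 1, 0): internal (1.707107, -1.707107); octagon support 2.414214 vs apothem 0.8 → ∉ W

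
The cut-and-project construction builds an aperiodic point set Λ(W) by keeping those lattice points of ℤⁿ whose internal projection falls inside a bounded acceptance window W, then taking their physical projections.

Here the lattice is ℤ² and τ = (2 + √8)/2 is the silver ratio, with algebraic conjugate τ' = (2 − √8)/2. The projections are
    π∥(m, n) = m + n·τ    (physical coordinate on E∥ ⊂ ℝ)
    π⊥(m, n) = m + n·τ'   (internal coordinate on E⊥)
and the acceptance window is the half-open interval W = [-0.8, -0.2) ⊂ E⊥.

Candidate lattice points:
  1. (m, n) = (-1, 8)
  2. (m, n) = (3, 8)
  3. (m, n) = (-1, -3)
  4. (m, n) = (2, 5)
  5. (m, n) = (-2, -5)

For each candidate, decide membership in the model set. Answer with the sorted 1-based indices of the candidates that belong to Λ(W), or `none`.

τ' = (2−√8)/2 ≈ -0.414214.
candidate 1: (m,n)=(-1,8) → π∥ = -1+8·τ ≈ 18.313708, π⊥ = -1+8·τ' ≈ -4.313708 ∉ [-0.8, -0.2) ⇒ out
candidate 2: (m,n)=(3,8) → π∥ = 3+8·τ ≈ 22.313708, π⊥ = 3+8·τ' ≈ -0.313708 ∈ [-0.8, -0.2) ⇒ IN Λ
candidate 3: (m,n)=(-1,-3) → π∥ = -1-3·τ ≈ -8.242641, π⊥ = -1-3·τ' ≈ 0.242641 ∉ [-0.8, -0.2) ⇒ out
candidate 4: (m,n)=(2,5) → π∥ = 2+5·τ ≈ 14.071068, π⊥ = 2+5·τ' ≈ -0.071068 ∉ [-0.8, -0.2) ⇒ out
candidate 5: (m,n)=(-2,-5) → π∥ = -2-5·τ ≈ -14.071068, π⊥ = -2-5·τ' ≈ 0.071068 ∉ [-0.8, -0.2) ⇒ out

2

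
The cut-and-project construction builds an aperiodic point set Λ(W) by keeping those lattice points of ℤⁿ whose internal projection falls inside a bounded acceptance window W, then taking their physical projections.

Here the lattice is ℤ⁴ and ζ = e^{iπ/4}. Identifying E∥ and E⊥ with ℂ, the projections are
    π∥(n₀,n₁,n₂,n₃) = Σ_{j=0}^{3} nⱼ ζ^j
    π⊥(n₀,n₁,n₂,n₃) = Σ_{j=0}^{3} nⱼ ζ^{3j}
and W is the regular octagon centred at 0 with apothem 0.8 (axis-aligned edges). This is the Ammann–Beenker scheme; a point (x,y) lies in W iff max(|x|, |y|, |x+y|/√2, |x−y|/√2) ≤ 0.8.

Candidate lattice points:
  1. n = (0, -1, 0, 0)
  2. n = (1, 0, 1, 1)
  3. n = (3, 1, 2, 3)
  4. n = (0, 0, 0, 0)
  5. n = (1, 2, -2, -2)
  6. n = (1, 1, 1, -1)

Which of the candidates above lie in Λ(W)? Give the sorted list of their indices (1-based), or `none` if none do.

With ζ = e^{iπ/4} the internal vectors are ζ^0,ζ^3,ζ^6,ζ^9.
candidate 1: n = (0, -1, 0, 0) → π⊥ ≈ (+0.7071, -0.7071); max(|x|,|y|,|x±y|/√2) = 1.0000 > 0.8 ⇒ ∉ W
candidate 2: n = (1, 0, 1, 1) → π⊥ ≈ (+1.7071, -0.2929); max(|x|,|y|,|x±y|/√2) = 1.7071 > 0.8 ⇒ ∉ W
candidate 3: n = (3, 1, 2, 3) → π⊥ ≈ (+4.4142, +0.8284); max(|x|,|y|,|x±y|/√2) = 4.4142 > 0.8 ⇒ ∉ W
candidate 4: n = (0, 0, 0, 0) → π⊥ ≈ (+0.0000, +0.0000); max(|x|,|y|,|x±y|/√2) = 0.0000 ≤ 0.8 ⇒ ∈ W
candidate 5: n = (1, 2, -2, -2) → π⊥ ≈ (-1.8284, +2.0000); max(|x|,|y|,|x±y|/√2) = 2.7071 > 0.8 ⇒ ∉ W
candidate 6: n = (1, 1, 1, -1) → π⊥ ≈ (-0.4142, -1.0000); max(|x|,|y|,|x±y|/√2) = 1.0000 > 0.8 ⇒ ∉ W

4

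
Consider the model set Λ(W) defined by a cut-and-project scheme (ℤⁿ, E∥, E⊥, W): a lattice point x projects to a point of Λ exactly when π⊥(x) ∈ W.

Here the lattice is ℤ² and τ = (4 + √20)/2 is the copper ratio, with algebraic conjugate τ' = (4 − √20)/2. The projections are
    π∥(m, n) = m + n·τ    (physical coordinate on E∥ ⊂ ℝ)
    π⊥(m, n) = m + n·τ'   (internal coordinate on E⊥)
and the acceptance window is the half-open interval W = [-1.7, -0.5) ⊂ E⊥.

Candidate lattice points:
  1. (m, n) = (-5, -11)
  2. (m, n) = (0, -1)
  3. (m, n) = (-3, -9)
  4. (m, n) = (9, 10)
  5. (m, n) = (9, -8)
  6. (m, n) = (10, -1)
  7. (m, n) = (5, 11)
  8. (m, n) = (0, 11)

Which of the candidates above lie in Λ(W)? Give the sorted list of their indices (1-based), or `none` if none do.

Compute τ' = (4−√20)/2 = -0.2361, so π⊥(m,n) = m -0.2361·n.
#1 (-5,-11): internal coord -5 + (-11)·τ' = -2.4033; -2.4033 ∉ [-1.7, -0.5) → out
#2 (0,-1): internal coord 0 + (-1)·τ' = +0.2361; +0.2361 ∉ [-1.7, -0.5) → out
#3 (-3,-9): internal coord -3 + (-9)·τ' = -0.8754; -0.8754 ∈ [-1.7, -0.5) → IN Λ
#4 (9,10): internal coord 9 + (10)·τ' = +6.6393; +6.6393 ∉ [-1.7, -0.5) → out
#5 (9,-8): internal coord 9 + (-8)·τ' = +10.8885; +10.8885 ∉ [-1.7, -0.5) → out
#6 (10,-1): internal coord 10 + (-1)·τ' = +10.2361; +10.2361 ∉ [-1.7, -0.5) → out
#7 (5,11): internal coord 5 + (11)·τ' = +2.4033; +2.4033 ∉ [-1.7, -0.5) → out
#8 (0,11): internal coord 0 + (11)·τ' = -2.5967; -2.5967 ∉ [-1.7, -0.5) → out

3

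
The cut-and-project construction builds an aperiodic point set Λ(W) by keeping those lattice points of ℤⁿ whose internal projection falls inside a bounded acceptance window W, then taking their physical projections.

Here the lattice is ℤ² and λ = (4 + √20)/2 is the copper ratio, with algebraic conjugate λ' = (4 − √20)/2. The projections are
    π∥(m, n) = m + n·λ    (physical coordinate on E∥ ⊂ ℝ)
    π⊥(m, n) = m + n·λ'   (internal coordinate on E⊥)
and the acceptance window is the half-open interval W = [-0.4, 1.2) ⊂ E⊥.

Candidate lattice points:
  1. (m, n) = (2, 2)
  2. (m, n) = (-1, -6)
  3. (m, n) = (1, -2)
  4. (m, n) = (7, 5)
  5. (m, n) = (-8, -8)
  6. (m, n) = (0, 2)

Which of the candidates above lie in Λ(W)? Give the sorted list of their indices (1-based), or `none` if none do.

Numerically λ ≈ 4.2361 and λ' = −1/λ ≈ -0.2361.
#1 (2,2): internal coord 2 + (2)·λ' = +1.5279; +1.5279 ∉ [-0.4, 1.2) → out
#2 (-1,-6): internal coord -1 + (-6)·λ' = +0.4164; +0.4164 ∈ [-0.4, 1.2) → IN Λ
#3 (1,-2): internal coord 1 + (-2)·λ' = +1.4721; +1.4721 ∉ [-0.4, 1.2) → out
#4 (7,5): internal coord 7 + (5)·λ' = +5.8197; +5.8197 ∉ [-0.4, 1.2) → out
#5 (-8,-8): internal coord -8 + (-8)·λ' = -6.1115; -6.1115 ∉ [-0.4, 1.2) → out
#6 (0,2): internal coord 0 + (2)·λ' = -0.4721; -0.4721 ∉ [-0.4, 1.2) → out

2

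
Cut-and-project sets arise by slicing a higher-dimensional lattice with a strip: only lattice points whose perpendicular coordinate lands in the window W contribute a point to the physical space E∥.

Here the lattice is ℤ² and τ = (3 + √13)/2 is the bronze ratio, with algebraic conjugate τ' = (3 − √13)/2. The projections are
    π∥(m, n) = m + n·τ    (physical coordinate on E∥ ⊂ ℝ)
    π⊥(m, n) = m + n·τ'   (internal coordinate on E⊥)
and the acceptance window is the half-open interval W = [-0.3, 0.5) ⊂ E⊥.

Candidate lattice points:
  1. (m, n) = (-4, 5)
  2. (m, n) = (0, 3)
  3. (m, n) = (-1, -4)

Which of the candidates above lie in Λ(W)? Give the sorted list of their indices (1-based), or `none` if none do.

3

τ' = (3−√13)/2 ≈ -0.302776.
candidate 1: (m,n)=(-4,5) → π∥ = -4+5·τ ≈ 12.513878, π⊥ = -4+5·τ' ≈ -5.513878 ∉ [-0.3, 0.5) ⇒ out
candidate 2: (m,n)=(0,3) → π∥ = 0+3·τ ≈ 9.908327, π⊥ = 0+3·τ' ≈ -0.908327 ∉ [-0.3, 0.5) ⇒ out
candidate 3: (m,n)=(-1,-4) → π∥ = -1-4·τ ≈ -14.211103, π⊥ = -1-4·τ' ≈ 0.211103 ∈ [-0.3, 0.5) ⇒ IN Λ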